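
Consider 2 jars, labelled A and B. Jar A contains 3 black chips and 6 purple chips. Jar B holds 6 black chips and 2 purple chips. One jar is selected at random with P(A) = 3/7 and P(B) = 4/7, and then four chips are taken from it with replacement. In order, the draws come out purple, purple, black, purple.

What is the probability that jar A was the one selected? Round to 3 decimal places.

For each hypothesis, P(data | H) works out to: P(data | jar A) = (6/9)(6/9)(3/9)(6/9) = 0.098765; P(data | jar B) = (2/8)(2/8)(6/8)(2/8) = 0.011719.
Weighting by the prior gives 3/7 · 0.098765 = 0.042328, 4/7 · 0.011719 = 0.0066964; summing to 0.049024.
Hence P(jar A | data) = (0.042328) / (0.049024) = 0.86341.

0.863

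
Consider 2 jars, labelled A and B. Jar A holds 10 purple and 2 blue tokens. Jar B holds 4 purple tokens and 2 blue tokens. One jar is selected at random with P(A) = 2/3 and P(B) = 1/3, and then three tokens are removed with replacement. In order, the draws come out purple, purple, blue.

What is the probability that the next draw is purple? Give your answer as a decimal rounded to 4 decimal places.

For each hypothesis, P(data | H) works out to: P(data | jar A) = (10/12)(10/12)(2/12) = 25/216; P(data | jar B) = (4/6)(4/6)(2/6) = 4/27.
Weighting by the prior gives 2/3 · 25/216 = 25/324, 1/3 · 4/27 = 4/81; these sum to 41/324.
Normalising, the posterior is P(jar A | data) = 25/41, P(jar B | data) = 16/41.
So P(purple next | data) = Σ P(purple next | H) P(H | data) = (5/6)(25/41) + (2/3)(16/41) = 63/82.

0.7683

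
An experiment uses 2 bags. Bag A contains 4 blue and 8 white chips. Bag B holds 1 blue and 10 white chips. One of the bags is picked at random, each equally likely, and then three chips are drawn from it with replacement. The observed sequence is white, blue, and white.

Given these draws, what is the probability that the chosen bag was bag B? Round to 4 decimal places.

0.3365

Under each hypothesis, the probability of the observed sequence is: P(data | bag A) = (8/12)(4/12)(8/12) = 0.14815; P(data | bag B) = (10/11)(1/11)(10/11) = 0.075131.
Multiplying each by its prior: 1/2 · 0.14815 = 0.074074, 1/2 · 0.075131 = 0.037566; with total 0.11164.
So P(bag B | data) = (0.037566) / (0.11164) = 0.33649.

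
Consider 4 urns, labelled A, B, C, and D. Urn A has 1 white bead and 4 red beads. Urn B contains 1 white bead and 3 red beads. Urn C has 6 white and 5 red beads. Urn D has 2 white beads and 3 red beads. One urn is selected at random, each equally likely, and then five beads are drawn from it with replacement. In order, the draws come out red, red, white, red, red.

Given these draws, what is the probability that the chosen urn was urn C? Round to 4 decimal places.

0.0986

Compute the likelihood of the observed sequence for each case: P(data | urn A) = (4/5)(4/5)(1/5)(4/5)(4/5) = 0.08192; P(data | urn B) = (3/4)(3/4)(1/4)(3/4)(3/4) = 0.079102; P(data | urn C) = (5/11)(5/11)(6/11)(5/11)(5/11) = 0.023285; P(data | urn D) = (3/5)(3/5)(2/5)(3/5)(3/5) = 0.05184.
Multiplying each by its prior: 1/4 · 0.08192 = 0.02048, 1/4 · 0.079102 = 0.019775, 1/4 · 0.023285 = 0.0058211, 1/4 · 0.05184 = 0.01296; with total 0.059037.
So P(urn C | data) = (0.0058211) / (0.059037) = 0.098602.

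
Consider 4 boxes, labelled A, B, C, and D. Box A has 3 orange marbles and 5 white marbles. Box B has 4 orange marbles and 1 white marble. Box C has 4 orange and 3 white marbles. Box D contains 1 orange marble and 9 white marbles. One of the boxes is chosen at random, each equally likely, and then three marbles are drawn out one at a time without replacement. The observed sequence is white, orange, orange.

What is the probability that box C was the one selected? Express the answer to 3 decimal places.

0.372

For each hypothesis, P(data | H) works out to: P(data | box A) = (5/8)(3/7)(2/6) = 0.089286; P(data | box B) = (1/5)(4/4)(3/3) = 0.2; P(data | box C) = (3/7)(4/6)(3/5) = 0.17143; P(data | box D) = (9/10)(1/9)(0/8) = 0.
Multiplying each by its prior: 1/4 · 0.089286 = 0.022321, 1/4 · 0.2 = 0.05, 1/4 · 0.17143 = 0.042857, 1/4 · 0 = 0; with total 0.11518.
So P(box C | data) = (0.042857) / (0.11518) = 0.37209.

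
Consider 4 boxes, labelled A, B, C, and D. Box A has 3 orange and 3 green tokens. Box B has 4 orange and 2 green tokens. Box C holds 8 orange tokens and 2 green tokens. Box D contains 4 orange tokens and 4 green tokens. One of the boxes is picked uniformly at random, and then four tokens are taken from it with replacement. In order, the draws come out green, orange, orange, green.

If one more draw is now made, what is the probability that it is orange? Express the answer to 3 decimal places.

For each hypothesis, P(data | H) works out to: P(data | box A) = (3/6)(3/6)(3/6)(3/6) = 0.0625; P(data | box B) = (2/6)(4/6)(4/6)(2/6) = 0.049383; P(data | box C) = (2/10)(8/10)(8/10)(2/10) = 0.0256; P(data | box D) = (4/8)(4/8)(4/8)(4/8) = 0.0625.
Weighting by the prior gives 1/4 · 0.0625 = 0.015625, 1/4 · 0.049383 = 0.012346, 1/4 · 0.0256 = 0.0064, 1/4 · 0.0625 = 0.015625; these sum to 0.049996.
Dividing through by the total gives posterior P(box A | data) = 0.31253, P(box B | data) = 0.24693, P(box C | data) = 0.12801, P(box D | data) = 0.31253.
Averaging over the posterior, P(orange next | data) = (1/2)(0.31253) + (2/3)(0.24693) + (4/5)(0.12801) + (1/2)(0.31253) = 0.57956.

0.580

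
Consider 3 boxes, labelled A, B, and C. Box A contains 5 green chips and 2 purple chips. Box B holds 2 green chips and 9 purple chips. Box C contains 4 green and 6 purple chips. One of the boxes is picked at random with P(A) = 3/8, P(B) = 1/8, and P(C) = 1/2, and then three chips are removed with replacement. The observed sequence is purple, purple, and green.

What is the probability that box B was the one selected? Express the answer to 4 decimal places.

For each hypothesis, P(data | H) works out to: P(data | box A) = (2/7)(2/7)(5/7) = 0.058309; P(data | box B) = (9/11)(9/11)(2/11) = 0.12171; P(data | box C) = (6/10)(6/10)(4/10) = 0.144.
Multiplying each by its prior: 3/8 · 0.058309 = 0.021866, 1/8 · 0.12171 = 0.015214, 1/2 · 0.144 = 0.072; summing to 0.10908.
So P(box B | data) = (0.015214) / (0.10908) = 0.13948.

0.1395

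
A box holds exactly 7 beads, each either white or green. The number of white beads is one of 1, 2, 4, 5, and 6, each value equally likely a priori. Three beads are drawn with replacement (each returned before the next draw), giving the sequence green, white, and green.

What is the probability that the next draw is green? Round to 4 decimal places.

For each hypothesis, P(data | H) works out to: P(data | r = 1) = (6/7)(1/7)(6/7) = 0.10496; P(data | r = 2) = (5/7)(2/7)(5/7) = 0.14577; P(data | r = 4) = (3/7)(4/7)(3/7) = 0.10496; P(data | r = 5) = (2/7)(5/7)(2/7) = 0.058309; P(data | r = 6) = (1/7)(6/7)(1/7) = 0.017493.
Multiplying each by its prior: 1/5 · 0.10496 = 0.020991, 1/5 · 0.14577 = 0.029155, 1/5 · 0.10496 = 0.020991, 1/5 · 0.058309 = 0.011662, 1/5 · 0.017493 = 0.0034985; these sum to 0.086297.
The posterior is then P(r = 1 | data) = 0.24324, P(r = 2 | data) = 0.33784, P(r = 4 | data) = 0.24324, P(r = 5 | data) = 0.13514, P(r = 6 | data) = 0.040541.
So P(green next | data) = Σ P(green next | H) P(H | data) = (6/7)(0.24324) + (5/7)(0.33784) + (3/7)(0.24324) + (2/7)(0.13514) + (1/7)(0.040541) = 0.59846.

0.5985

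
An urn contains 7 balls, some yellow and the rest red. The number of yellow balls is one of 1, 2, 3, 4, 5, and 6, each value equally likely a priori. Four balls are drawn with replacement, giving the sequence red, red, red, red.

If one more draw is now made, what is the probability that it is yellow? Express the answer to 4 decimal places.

The likelihood of the observed sequence under each hypothesis: P(data | r = 1) = (6/7)(6/7)(6/7)(6/7) = 0.53978; P(data | r = 2) = (5/7)(5/7)(5/7)(5/7) = 0.26031; P(data | r = 3) = (4/7)(4/7)(4/7)(4/7) = 0.10662; P(data | r = 4) = (3/7)(3/7)(3/7)(3/7) = 0.033736; P(data | r = 5) = (2/7)(2/7)(2/7)(2/7) = 0.0066639; P(data | r = 6) = (1/7)(1/7)(1/7)(1/7) = 0.00041649.
The prior-weighted likelihoods are 1/6 · 0.53978 = 0.089963, 1/6 · 0.26031 = 0.043385, 1/6 · 0.10662 = 0.01777, 1/6 · 0.033736 = 0.0056227, 1/6 · 0.0066639 = 0.0011106, 1/6 · 0.00041649 = 6.9416e-05; these sum to 0.15792.
Dividing through by the total gives posterior P(r = 1 | data) = 0.56967, P(r = 2 | data) = 0.27473, P(r = 3 | data) = 0.11253, P(r = 4 | data) = 0.035604, P(r = 5 | data) = 0.007033, P(r = 6 | data) = 0.00043956.
So P(yellow next | data) = Σ P(yellow next | H) P(H | data) = (1/7)(0.56967) + (2/7)(0.27473) + (3/7)(0.11253) + (4/7)(0.035604) + (5/7)(0.007033) + (6/7)(0.00043956) = 0.23385.

0.2338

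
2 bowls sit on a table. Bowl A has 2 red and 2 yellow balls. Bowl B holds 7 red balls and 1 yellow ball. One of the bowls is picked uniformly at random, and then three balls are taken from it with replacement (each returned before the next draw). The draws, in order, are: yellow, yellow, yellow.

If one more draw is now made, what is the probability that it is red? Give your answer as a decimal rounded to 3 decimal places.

For each hypothesis, P(data | H) works out to: P(data | bowl A) = (2/4)(2/4)(2/4) = 0.125; P(data | bowl B) = (1/8)(1/8)(1/8) = 0.0019531.
Multiplying each by its prior: 1/2 · 0.125 = 0.0625, 1/2 · 0.0019531 = 0.00097656; these sum to 0.063477.
Normalising, the posterior is P(bowl A | data) = 0.98462, P(bowl B | data) = 0.015385.
Averaging over the posterior, P(red next | data) = (1/2)(0.98462) + (7/8)(0.015385) = 0.50577.

0.506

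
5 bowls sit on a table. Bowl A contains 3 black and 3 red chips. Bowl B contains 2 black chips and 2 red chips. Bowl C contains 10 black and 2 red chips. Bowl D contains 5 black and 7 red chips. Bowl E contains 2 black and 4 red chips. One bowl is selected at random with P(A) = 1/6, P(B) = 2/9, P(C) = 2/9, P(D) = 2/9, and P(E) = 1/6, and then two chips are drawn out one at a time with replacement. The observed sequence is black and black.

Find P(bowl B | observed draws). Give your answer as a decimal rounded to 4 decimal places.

The likelihood of the observed sequence under each hypothesis: P(data | bowl A) = (3/6)(3/6) = 1/4; P(data | bowl B) = (2/4)(2/4) = 1/4; P(data | bowl C) = (10/12)(10/12) = 25/36; P(data | bowl D) = (5/12)(5/12) = 25/144; P(data | bowl E) = (2/6)(2/6) = 1/9.
Weighting by the prior gives 1/6 · 1/4 = 1/24, 2/9 · 1/4 = 1/18, 2/9 · 25/36 = 25/162, 2/9 · 25/144 = 25/648, 1/6 · 1/9 = 1/54; summing to 25/81.
Hence P(bowl B | data) = (1/18) / (25/81) = 9/50.

0.1800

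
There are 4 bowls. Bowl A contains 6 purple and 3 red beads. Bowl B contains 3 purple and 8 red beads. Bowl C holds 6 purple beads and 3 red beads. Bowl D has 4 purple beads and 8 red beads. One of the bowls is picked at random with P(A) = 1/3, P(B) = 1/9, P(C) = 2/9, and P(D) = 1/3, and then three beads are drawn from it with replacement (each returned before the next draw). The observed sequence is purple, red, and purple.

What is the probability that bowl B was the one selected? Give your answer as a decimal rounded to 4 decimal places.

0.0532

The likelihood of the observed sequence under each hypothesis: P(data | bowl A) = (6/9)(3/9)(6/9) = 0.14815; P(data | bowl B) = (3/11)(8/11)(3/11) = 0.054095; P(data | bowl C) = (6/9)(3/9)(6/9) = 0.14815; P(data | bowl D) = (4/12)(8/12)(4/12) = 0.074074.
Weighting by the prior gives 1/3 · 0.14815 = 0.049383, 1/9 · 0.054095 = 0.0060105, 2/9 · 0.14815 = 0.032922, 1/3 · 0.074074 = 0.024691; summing to 0.11301.
So P(bowl B | data) = (0.0060105) / (0.11301) = 0.053187.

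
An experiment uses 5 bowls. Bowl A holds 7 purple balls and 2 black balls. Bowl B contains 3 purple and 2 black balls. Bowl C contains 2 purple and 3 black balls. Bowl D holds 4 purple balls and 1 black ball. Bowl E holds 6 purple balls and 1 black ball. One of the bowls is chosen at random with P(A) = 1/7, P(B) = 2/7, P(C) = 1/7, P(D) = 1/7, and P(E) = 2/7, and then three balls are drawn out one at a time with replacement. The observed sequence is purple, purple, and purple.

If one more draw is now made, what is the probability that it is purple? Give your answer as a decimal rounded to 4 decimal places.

0.7816

The likelihood of the observed sequence under each hypothesis: P(data | bowl A) = (7/9)(7/9)(7/9) = 0.47051; P(data | bowl B) = (3/5)(3/5)(3/5) = 0.216; P(data | bowl C) = (2/5)(2/5)(2/5) = 0.064; P(data | bowl D) = (4/5)(4/5)(4/5) = 0.512; P(data | bowl E) = (6/7)(6/7)(6/7) = 0.62974.
The prior-weighted likelihoods are 1/7 · 0.47051 = 0.067215, 2/7 · 0.216 = 0.061714, 1/7 · 0.064 = 0.0091429, 1/7 · 0.512 = 0.073143, 2/7 · 0.62974 = 0.17993; summing to 0.39114.
Dividing through by the total gives posterior P(bowl A | data) = 0.17184, P(bowl B | data) = 0.15778, P(bowl C | data) = 0.023375, P(bowl D | data) = 0.187, P(bowl E | data) = 0.46.
The predictive probability is P(purple next | data) = (7/9)(0.17184) + (3/5)(0.15778) + (2/5)(0.023375) + (4/5)(0.187) + (6/7)(0.46) = 0.78156.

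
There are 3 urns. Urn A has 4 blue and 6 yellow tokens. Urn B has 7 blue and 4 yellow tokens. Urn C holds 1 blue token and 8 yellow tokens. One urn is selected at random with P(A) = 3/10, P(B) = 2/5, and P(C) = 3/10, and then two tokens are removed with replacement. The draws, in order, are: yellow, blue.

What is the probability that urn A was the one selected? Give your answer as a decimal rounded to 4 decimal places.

The likelihood of the observed sequence under each hypothesis: P(data | urn A) = (6/10)(4/10) = 0.24; P(data | urn B) = (4/11)(7/11) = 0.2314; P(data | urn C) = (8/9)(1/9) = 0.098765.
The prior-weighted likelihoods are 3/10 · 0.24 = 0.072, 2/5 · 0.2314 = 0.092562, 3/10 · 0.098765 = 0.02963; summing to 0.19419.
By Bayes' rule, P(urn A | data) = (0.072) / (0.19419) = 0.37077.

0.3708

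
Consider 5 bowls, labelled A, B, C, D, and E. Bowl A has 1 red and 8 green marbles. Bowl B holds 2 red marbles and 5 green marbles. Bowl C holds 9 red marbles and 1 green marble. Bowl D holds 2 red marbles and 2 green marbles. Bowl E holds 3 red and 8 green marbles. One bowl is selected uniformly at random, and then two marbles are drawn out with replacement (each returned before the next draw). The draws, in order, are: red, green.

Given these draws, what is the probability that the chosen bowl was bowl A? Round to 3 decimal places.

0.117

For each hypothesis, P(data | H) works out to: P(data | bowl A) = (1/9)(8/9) = 0.098765; P(data | bowl B) = (2/7)(5/7) = 0.20408; P(data | bowl C) = (9/10)(1/10) = 0.09; P(data | bowl D) = (2/4)(2/4) = 0.25; P(data | bowl E) = (3/11)(8/11) = 0.19835.
The prior-weighted likelihoods are 1/5 · 0.098765 = 0.019753, 1/5 · 0.20408 = 0.040816, 1/5 · 0.09 = 0.018, 1/5 · 0.25 = 0.05, 1/5 · 0.19835 = 0.039669; these sum to 0.16824.
Hence P(bowl A | data) = (0.019753) / (0.16824) = 0.11741.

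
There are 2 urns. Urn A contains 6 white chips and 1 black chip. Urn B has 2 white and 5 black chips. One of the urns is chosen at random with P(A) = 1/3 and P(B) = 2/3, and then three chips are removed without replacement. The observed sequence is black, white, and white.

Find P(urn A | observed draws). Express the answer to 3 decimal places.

Under each hypothesis, the probability of the observed sequence is: P(data | urn A) = (1/7)(6/6)(5/5) = 1/7; P(data | urn B) = (5/7)(2/6)(1/5) = 1/21.
Weighting by the prior gives 1/3 · 1/7 = 1/21, 2/3 · 1/21 = 2/63; these sum to 5/63.
Hence P(urn A | data) = (1/21) / (5/63) = 3/5.

0.600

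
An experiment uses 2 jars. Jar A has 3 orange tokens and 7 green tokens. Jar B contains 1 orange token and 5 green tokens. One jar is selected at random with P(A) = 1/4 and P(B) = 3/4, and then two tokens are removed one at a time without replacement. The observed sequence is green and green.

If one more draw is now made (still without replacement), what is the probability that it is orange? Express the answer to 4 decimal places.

0.2736

Under each hypothesis, the probability of the observed sequence is: P(data | jar A) = (7/10)(6/9) = 7/15; P(data | jar B) = (5/6)(4/5) = 2/3.
Weighting by the prior gives 1/4 · 7/15 = 7/60, 3/4 · 2/3 = 1/2; summing to 37/60.
Dividing through by the total gives posterior P(jar A | data) = 7/37, P(jar B | data) = 30/37.
The predictive probability is P(orange next | data) = (3/8)(7/37) + (1/4)(30/37) = 81/296.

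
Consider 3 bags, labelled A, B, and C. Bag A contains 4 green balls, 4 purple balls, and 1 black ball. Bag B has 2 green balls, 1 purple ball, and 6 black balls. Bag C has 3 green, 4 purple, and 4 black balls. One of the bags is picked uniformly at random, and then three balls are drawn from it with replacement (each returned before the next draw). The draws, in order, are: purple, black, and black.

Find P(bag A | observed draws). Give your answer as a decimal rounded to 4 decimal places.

For each hypothesis, P(data | H) works out to: P(data | bag A) = (4/9)(1/9)(1/9) = 0.005487; P(data | bag B) = (1/9)(6/9)(6/9) = 0.049383; P(data | bag C) = (4/11)(4/11)(4/11) = 0.048084.
The prior-weighted likelihoods are 1/3 · 0.005487 = 0.001829, 1/3 · 0.049383 = 0.016461, 1/3 · 0.048084 = 0.016028; with total 0.034318.
Hence P(bag A | data) = (0.001829) / (0.034318) = 0.053295.

0.0533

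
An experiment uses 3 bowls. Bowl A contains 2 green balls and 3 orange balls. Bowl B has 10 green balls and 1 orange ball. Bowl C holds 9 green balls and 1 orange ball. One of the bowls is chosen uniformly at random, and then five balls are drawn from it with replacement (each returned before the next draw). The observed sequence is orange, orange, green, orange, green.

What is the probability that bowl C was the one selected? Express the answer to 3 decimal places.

Compute the likelihood of the observed sequence for each case: P(data | bowl A) = (3/5)(3/5)(2/5)(3/5)(2/5) = 0.03456; P(data | bowl B) = (1/11)(1/11)(10/11)(1/11)(10/11) = 0.00062092; P(data | bowl C) = (1/10)(1/10)(9/10)(1/10)(9/10) = 0.00081.
Multiplying each by its prior: 1/3 · 0.03456 = 0.01152, 1/3 · 0.00062092 = 0.00020697, 1/3 · 0.00081 = 0.00027; with total 0.011997.
Therefore the posterior P(bowl C | data) = (0.00027) / (0.011997) = 0.022506.

0.023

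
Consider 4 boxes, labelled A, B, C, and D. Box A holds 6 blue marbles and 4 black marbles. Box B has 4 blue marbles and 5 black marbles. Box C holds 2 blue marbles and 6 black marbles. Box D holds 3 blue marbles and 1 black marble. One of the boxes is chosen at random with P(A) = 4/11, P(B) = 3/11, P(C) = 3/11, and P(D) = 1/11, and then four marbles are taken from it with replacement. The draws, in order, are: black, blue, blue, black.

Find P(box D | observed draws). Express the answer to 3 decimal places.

The likelihood of the observed sequence under each hypothesis: P(data | box A) = (4/10)(6/10)(6/10)(4/10) = 0.0576; P(data | box B) = (5/9)(4/9)(4/9)(5/9) = 0.060966; P(data | box C) = (6/8)(2/8)(2/8)(6/8) = 0.035156; P(data | box D) = (1/4)(3/4)(3/4)(1/4) = 0.035156.
Multiplying each by its prior: 4/11 · 0.0576 = 0.020945, 3/11 · 0.060966 = 0.016627, 3/11 · 0.035156 = 0.0095881, 1/11 · 0.035156 = 0.003196; these sum to 0.050357.
Therefore the posterior P(box D | data) = (0.003196) / (0.050357) = 0.063468.

0.063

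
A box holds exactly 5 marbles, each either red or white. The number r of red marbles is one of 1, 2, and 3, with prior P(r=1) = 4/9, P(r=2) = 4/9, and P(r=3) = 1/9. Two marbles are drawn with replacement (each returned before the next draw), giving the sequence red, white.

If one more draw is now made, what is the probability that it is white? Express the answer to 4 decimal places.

0.6435

Compute the likelihood of the observed sequence for each case: P(data | r = 1) = (1/5)(4/5) = 4/25; P(data | r = 2) = (2/5)(3/5) = 6/25; P(data | r = 3) = (3/5)(2/5) = 6/25.
Multiplying each by its prior: 4/9 · 4/25 = 16/225, 4/9 · 6/25 = 8/75, 1/9 · 6/25 = 2/75; summing to 46/225.
The posterior is then P(r = 1 | data) = 8/23, P(r = 2 | data) = 12/23, P(r = 3 | data) = 3/23.
Averaging over the posterior, P(white next | data) = (4/5)(8/23) + (3/5)(12/23) + (2/5)(3/23) = 74/115.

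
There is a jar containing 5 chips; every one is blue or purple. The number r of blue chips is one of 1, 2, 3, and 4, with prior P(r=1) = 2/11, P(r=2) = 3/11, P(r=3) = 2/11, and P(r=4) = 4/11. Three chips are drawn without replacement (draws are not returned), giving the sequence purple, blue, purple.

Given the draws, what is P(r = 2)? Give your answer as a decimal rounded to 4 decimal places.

For each hypothesis, P(data | H) works out to: P(data | r = 1) = (4/5)(1/4)(3/3) = 1/5; P(data | r = 2) = (3/5)(2/4)(2/3) = 1/5; P(data | r = 3) = (2/5)(3/4)(1/3) = 1/10; P(data | r = 4) = (1/5)(4/4)(0/3) = 0.
Weighting by the prior gives 2/11 · 1/5 = 2/55, 3/11 · 1/5 = 3/55, 2/11 · 1/10 = 1/55, 4/11 · 0 = 0; summing to 6/55.
Therefore the posterior P(r = 2 | data) = (3/55) / (6/55) = 1/2.

0.5000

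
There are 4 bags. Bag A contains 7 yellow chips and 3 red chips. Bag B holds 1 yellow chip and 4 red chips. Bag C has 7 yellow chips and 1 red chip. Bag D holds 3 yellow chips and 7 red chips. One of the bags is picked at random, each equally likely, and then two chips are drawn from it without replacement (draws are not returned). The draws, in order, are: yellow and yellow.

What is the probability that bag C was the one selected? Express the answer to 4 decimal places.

The likelihood of the observed sequence under each hypothesis: P(data | bag A) = (7/10)(6/9) = 7/15; P(data | bag B) = (1/5)(0/4) = 0; P(data | bag C) = (7/8)(6/7) = 3/4; P(data | bag D) = (3/10)(2/9) = 1/15.
Weighting by the prior gives 1/4 · 7/15 = 7/60, 1/4 · 0 = 0, 1/4 · 3/4 = 3/16, 1/4 · 1/15 = 1/60; these sum to 77/240.
So P(bag C | data) = (3/16) / (77/240) = 45/77.

0.5844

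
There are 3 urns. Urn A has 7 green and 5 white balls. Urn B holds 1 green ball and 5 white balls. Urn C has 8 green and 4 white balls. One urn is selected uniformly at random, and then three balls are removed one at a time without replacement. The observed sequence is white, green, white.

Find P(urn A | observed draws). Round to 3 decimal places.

0.307

Under each hypothesis, the probability of the observed sequence is: P(data | urn A) = (5/12)(7/11)(4/10) = 7/66; P(data | urn B) = (5/6)(1/5)(4/4) = 1/6; P(data | urn C) = (4/12)(8/11)(3/10) = 4/55.
Weighting by the prior gives 1/3 · 7/66 = 7/198, 1/3 · 1/6 = 1/18, 1/3 · 4/55 = 4/165; summing to 19/165.
By Bayes' rule, P(urn A | data) = (7/198) / (19/165) = 35/114.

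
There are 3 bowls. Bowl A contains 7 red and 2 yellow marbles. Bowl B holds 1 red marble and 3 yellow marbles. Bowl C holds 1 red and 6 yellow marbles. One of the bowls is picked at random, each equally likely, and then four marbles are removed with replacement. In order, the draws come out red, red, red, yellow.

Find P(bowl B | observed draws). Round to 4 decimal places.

Compute the likelihood of the observed sequence for each case: P(data | bowl A) = (7/9)(7/9)(7/9)(2/9) = 0.10456; P(data | bowl B) = (1/4)(1/4)(1/4)(3/4) = 0.011719; P(data | bowl C) = (1/7)(1/7)(1/7)(6/7) = 0.002499.
Weighting by the prior gives 1/3 · 0.10456 = 0.034852, 1/3 · 0.011719 = 0.0039062, 1/3 · 0.002499 = 0.00083299; these sum to 0.039592.
Therefore the posterior P(bowl B | data) = (0.0039062) / (0.039592) = 0.098663.

0.0987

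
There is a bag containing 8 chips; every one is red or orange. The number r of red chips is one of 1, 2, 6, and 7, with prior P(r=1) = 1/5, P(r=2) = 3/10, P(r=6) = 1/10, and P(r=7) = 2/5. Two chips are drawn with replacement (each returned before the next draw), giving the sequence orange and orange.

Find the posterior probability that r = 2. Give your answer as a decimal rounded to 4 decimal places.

The likelihood of the observed sequence under each hypothesis: P(data | r = 1) = (7/8)(7/8) = 49/64; P(data | r = 2) = (6/8)(6/8) = 9/16; P(data | r = 6) = (2/8)(2/8) = 1/16; P(data | r = 7) = (1/8)(1/8) = 1/64.
Multiplying each by its prior: 1/5 · 49/64 = 49/320, 3/10 · 9/16 = 27/160, 1/10 · 1/16 = 1/160, 2/5 · 1/64 = 1/160; with total 107/320.
Hence P(r = 2 | data) = (27/160) / (107/320) = 54/107.

0.5047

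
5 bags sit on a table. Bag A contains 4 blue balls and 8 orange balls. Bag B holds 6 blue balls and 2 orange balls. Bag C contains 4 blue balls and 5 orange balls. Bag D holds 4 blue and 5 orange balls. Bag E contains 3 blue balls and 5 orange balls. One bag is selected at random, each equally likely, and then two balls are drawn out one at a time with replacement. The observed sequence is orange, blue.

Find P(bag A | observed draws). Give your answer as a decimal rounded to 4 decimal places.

0.1953

For each hypothesis, P(data | H) works out to: P(data | bag A) = (8/12)(4/12) = 0.22222; P(data | bag B) = (2/8)(6/8) = 0.1875; P(data | bag C) = (5/9)(4/9) = 0.24691; P(data | bag D) = (5/9)(4/9) = 0.24691; P(data | bag E) = (5/8)(3/8) = 0.23438.
The prior-weighted likelihoods are 1/5 · 0.22222 = 0.044444, 1/5 · 0.1875 = 0.0375, 1/5 · 0.24691 = 0.049383, 1/5 · 0.24691 = 0.049383, 1/5 · 0.23438 = 0.046875; summing to 0.22758.
By Bayes' rule, P(bag A | data) = (0.044444) / (0.22758) = 0.19529.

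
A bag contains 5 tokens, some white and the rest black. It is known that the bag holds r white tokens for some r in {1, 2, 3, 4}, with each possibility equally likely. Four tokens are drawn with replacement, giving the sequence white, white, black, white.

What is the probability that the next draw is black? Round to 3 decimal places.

Compute the likelihood of the observed sequence for each case: P(data | r = 1) = (1/5)(1/5)(4/5)(1/5) = 0.0064; P(data | r = 2) = (2/5)(2/5)(3/5)(2/5) = 0.0384; P(data | r = 3) = (3/5)(3/5)(2/5)(3/5) = 0.0864; P(data | r = 4) = (4/5)(4/5)(1/5)(4/5) = 0.1024.
Multiplying each by its prior: 1/4 · 0.0064 = 0.0016, 1/4 · 0.0384 = 0.0096, 1/4 · 0.0864 = 0.0216, 1/4 · 0.1024 = 0.0256; these sum to 0.0584.
The posterior is then P(r = 1 | data) = 0.027397, P(r = 2 | data) = 0.16438, P(r = 3 | data) = 0.36986, P(r = 4 | data) = 0.43836.
The predictive probability is P(black next | data) = (4/5)(0.027397) + (3/5)(0.16438) + (2/5)(0.36986) + (1/5)(0.43836) = 0.35616.

0.356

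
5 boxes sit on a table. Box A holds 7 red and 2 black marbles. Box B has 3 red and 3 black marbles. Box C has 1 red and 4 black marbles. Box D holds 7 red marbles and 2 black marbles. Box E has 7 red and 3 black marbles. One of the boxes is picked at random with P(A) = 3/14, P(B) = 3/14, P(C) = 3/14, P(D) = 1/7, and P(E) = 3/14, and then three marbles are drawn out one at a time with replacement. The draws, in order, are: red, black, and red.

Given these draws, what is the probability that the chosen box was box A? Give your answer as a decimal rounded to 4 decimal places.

0.2546

The likelihood of the observed sequence under each hypothesis: P(data | box A) = (7/9)(2/9)(7/9) = 0.13443; P(data | box B) = (3/6)(3/6)(3/6) = 0.125; P(data | box C) = (1/5)(4/5)(1/5) = 0.032; P(data | box D) = (7/9)(2/9)(7/9) = 0.13443; P(data | box E) = (7/10)(3/10)(7/10) = 0.147.
Multiplying each by its prior: 3/14 · 0.13443 = 0.028807, 3/14 · 0.125 = 0.026786, 3/14 · 0.032 = 0.0068571, 1/7 · 0.13443 = 0.019204, 3/14 · 0.147 = 0.0315; these sum to 0.11315.
Hence P(box A | data) = (0.028807) / (0.11315) = 0.25458.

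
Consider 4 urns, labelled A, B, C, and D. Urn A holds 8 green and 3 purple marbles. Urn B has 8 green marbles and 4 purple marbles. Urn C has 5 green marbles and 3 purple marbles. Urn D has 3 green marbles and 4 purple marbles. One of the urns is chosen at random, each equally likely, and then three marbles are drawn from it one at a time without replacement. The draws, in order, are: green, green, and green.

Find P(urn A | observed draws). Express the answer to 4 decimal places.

The likelihood of the observed sequence under each hypothesis: P(data | urn A) = (8/11)(7/10)(6/9) = 0.33939; P(data | urn B) = (8/12)(7/11)(6/10) = 0.25455; P(data | urn C) = (5/8)(4/7)(3/6) = 0.17857; P(data | urn D) = (3/7)(2/6)(1/5) = 0.028571.
Weighting by the prior gives 1/4 · 0.33939 = 0.084848, 1/4 · 0.25455 = 0.063636, 1/4 · 0.17857 = 0.044643, 1/4 · 0.028571 = 0.0071429; with total 0.20027.
So P(urn A | data) = (0.084848) / (0.20027) = 0.42367.

0.4237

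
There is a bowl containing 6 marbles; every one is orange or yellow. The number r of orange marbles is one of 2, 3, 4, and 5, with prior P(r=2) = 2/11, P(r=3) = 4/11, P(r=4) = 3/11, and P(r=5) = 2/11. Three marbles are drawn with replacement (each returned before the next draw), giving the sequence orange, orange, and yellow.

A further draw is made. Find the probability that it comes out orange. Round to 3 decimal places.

The likelihood of the observed sequence under each hypothesis: P(data | r = 2) = (2/6)(2/6)(4/6) = 0.074074; P(data | r = 3) = (3/6)(3/6)(3/6) = 0.125; P(data | r = 4) = (4/6)(4/6)(2/6) = 0.14815; P(data | r = 5) = (5/6)(5/6)(1/6) = 0.11574.
The prior-weighted likelihoods are 2/11 · 0.074074 = 0.013468, 4/11 · 0.125 = 0.045455, 3/11 · 0.14815 = 0.040404, 2/11 · 0.11574 = 0.021044; these sum to 0.12037.
Normalising, the posterior is P(r = 2 | data) = 0.11189, P(r = 3 | data) = 0.37762, P(r = 4 | data) = 0.33566, P(r = 5 | data) = 0.17483.
So P(orange next | data) = Σ P(orange next | H) P(H | data) = (1/3)(0.11189) + (1/2)(0.37762) + (2/3)(0.33566) + (5/6)(0.17483) = 0.59557.

0.596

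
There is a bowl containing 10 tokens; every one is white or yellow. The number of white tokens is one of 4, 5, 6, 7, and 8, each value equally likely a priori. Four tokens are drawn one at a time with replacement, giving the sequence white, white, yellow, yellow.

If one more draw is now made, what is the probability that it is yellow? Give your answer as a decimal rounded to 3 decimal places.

0.433

The likelihood of the observed sequence under each hypothesis: P(data | r = 4) = (4/10)(4/10)(6/10)(6/10) = 0.0576; P(data | r = 5) = (5/10)(5/10)(5/10)(5/10) = 0.0625; P(data | r = 6) = (6/10)(6/10)(4/10)(4/10) = 0.0576; P(data | r = 7) = (7/10)(7/10)(3/10)(3/10) = 0.0441; P(data | r = 8) = (8/10)(8/10)(2/10)(2/10) = 0.0256.
Weighting by the prior gives 1/5 · 0.0576 = 0.01152, 1/5 · 0.0625 = 0.0125, 1/5 · 0.0576 = 0.01152, 1/5 · 0.0441 = 0.00882, 1/5 · 0.0256 = 0.00512; with total 0.04948.
Dividing through by the total gives posterior P(r = 4 | data) = 0.23282, P(r = 5 | data) = 0.25263, P(r = 6 | data) = 0.23282, P(r = 7 | data) = 0.17825, P(r = 8 | data) = 0.10348.
So P(yellow next | data) = Σ P(yellow next | H) P(H | data) = (3/5)(0.23282) + (1/2)(0.25263) + (2/5)(0.23282) + (3/10)(0.17825) + (1/5)(0.10348) = 0.43331.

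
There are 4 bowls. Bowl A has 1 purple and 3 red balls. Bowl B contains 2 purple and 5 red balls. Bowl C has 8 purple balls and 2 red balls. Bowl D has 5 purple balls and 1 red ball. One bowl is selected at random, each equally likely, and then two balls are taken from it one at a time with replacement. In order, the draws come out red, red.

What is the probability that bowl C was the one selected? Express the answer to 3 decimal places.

For each hypothesis, P(data | H) works out to: P(data | bowl A) = (3/4)(3/4) = 0.5625; P(data | bowl B) = (5/7)(5/7) = 0.5102; P(data | bowl C) = (2/10)(2/10) = 0.04; P(data | bowl D) = (1/6)(1/6) = 0.027778.
Multiplying each by its prior: 1/4 · 0.5625 = 0.14062, 1/4 · 0.5102 = 0.12755, 1/4 · 0.04 = 0.01, 1/4 · 0.027778 = 0.0069444; these sum to 0.28512.
Hence P(bowl C | data) = (0.01) / (0.28512) = 0.035073.

0.035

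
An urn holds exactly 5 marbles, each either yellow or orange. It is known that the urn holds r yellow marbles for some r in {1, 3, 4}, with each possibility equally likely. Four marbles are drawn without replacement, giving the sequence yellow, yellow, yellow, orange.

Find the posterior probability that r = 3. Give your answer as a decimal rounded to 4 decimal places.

Under each hypothesis, the probability of the observed sequence is: P(data | r = 1) = (1/5)(0/4) = 0; P(data | r = 3) = (3/5)(2/4)(1/3)(2/2) = 1/10; P(data | r = 4) = (4/5)(3/4)(2/3)(1/2) = 1/5.
Multiplying each by its prior: 1/3 · 0 = 0, 1/3 · 1/10 = 1/30, 1/3 · 1/5 = 1/15; summing to 1/10.
So P(r = 3 | data) = (1/30) / (1/10) = 1/3.

0.3333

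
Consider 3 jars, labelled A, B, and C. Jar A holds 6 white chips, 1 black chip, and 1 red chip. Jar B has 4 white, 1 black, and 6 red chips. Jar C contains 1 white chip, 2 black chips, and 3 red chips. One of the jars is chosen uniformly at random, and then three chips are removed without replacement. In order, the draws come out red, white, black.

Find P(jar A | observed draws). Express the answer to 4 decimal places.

0.1939

The likelihood of the observed sequence under each hypothesis: P(data | jar A) = (1/8)(6/7)(1/6) = 0.017857; P(data | jar B) = (6/11)(4/10)(1/9) = 0.024242; P(data | jar C) = (3/6)(1/5)(2/4) = 0.05.
The prior-weighted likelihoods are 1/3 · 0.017857 = 0.0059524, 1/3 · 0.024242 = 0.0080808, 1/3 · 0.05 = 0.016667; with total 0.0307.
So P(jar A | data) = (0.0059524) / (0.0307) = 0.19389.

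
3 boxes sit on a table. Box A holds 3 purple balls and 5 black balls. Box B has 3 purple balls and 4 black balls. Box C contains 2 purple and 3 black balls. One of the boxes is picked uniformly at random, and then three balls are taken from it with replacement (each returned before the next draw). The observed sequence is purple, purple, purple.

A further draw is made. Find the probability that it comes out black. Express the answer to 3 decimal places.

0.595

Compute the likelihood of the observed sequence for each case: P(data | box A) = (3/8)(3/8)(3/8) = 0.052734; P(data | box B) = (3/7)(3/7)(3/7) = 0.078717; P(data | box C) = (2/5)(2/5)(2/5) = 0.064.
The prior-weighted likelihoods are 1/3 · 0.052734 = 0.017578, 1/3 · 0.078717 = 0.026239, 1/3 · 0.064 = 0.021333; these sum to 0.065151.
Dividing through by the total gives posterior P(box A | data) = 0.26981, P(box B | data) = 0.40275, P(box C | data) = 0.32745.
Averaging over the posterior, P(black next | data) = (5/8)(0.26981) + (4/7)(0.40275) + (3/5)(0.32745) = 0.59524.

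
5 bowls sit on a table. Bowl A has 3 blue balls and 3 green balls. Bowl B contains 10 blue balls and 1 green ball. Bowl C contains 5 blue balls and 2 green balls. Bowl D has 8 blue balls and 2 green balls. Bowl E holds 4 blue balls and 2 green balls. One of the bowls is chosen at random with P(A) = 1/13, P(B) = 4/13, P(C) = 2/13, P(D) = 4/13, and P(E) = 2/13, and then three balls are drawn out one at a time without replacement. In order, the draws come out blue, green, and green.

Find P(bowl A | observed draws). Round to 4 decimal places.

For each hypothesis, P(data | H) works out to: P(data | bowl A) = (3/6)(3/5)(2/4) = 0.15; P(data | bowl B) = (10/11)(1/10)(0/9) = 0; P(data | bowl C) = (5/7)(2/6)(1/5) = 0.047619; P(data | bowl D) = (8/10)(2/9)(1/8) = 0.022222; P(data | bowl E) = (4/6)(2/5)(1/4) = 0.066667.
Multiplying each by its prior: 1/13 · 0.15 = 0.011538, 4/13 · 0 = 0, 2/13 · 0.047619 = 0.007326, 4/13 · 0.022222 = 0.0068376, 2/13 · 0.066667 = 0.010256; with total 0.035958.
Therefore the posterior P(bowl A | data) = (0.011538) / (0.035958) = 0.32088.

0.3209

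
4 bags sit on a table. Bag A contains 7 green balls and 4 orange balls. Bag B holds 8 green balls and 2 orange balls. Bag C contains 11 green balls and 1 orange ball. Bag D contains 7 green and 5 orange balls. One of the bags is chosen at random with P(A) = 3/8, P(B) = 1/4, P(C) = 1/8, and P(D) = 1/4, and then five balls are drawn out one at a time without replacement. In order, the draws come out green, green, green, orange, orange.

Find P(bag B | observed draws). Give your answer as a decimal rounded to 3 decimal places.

The likelihood of the observed sequence under each hypothesis: P(data | bag A) = (7/11)(6/10)(5/9)(4/8)(3/7) = 0.045455; P(data | bag B) = (8/10)(7/9)(6/8)(2/7)(1/6) = 0.022222; P(data | bag C) = (11/12)(10/11)(9/10)(1/9)(0/8) = 0; P(data | bag D) = (7/12)(6/11)(5/10)(5/9)(4/8) = 0.044192.
Multiplying each by its prior: 3/8 · 0.045455 = 0.017045, 1/4 · 0.022222 = 0.0055556, 1/8 · 0 = 0, 1/4 · 0.044192 = 0.011048; these sum to 0.033649.
Hence P(bag B | data) = (0.0055556) / (0.033649) = 0.1651.

0.165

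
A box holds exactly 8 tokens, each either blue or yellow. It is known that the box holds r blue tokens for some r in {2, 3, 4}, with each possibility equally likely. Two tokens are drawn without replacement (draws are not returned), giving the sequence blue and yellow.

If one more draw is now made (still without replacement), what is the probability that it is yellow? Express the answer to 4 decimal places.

0.6512

Compute the likelihood of the observed sequence for each case: P(data | r = 2) = (2/8)(6/7) = 3/14; P(data | r = 3) = (3/8)(5/7) = 15/56; P(data | r = 4) = (4/8)(4/7) = 2/7.
Multiplying each by its prior: 1/3 · 3/14 = 1/14, 1/3 · 15/56 = 5/56, 1/3 · 2/7 = 2/21; these sum to 43/168.
Normalising, the posterior is P(r = 2 | data) = 12/43, P(r = 3 | data) = 15/43, P(r = 4 | data) = 16/43.
So P(yellow next | data) = Σ P(yellow next | H) P(H | data) = (5/6)(12/43) + (2/3)(15/43) + (1/2)(16/43) = 28/43.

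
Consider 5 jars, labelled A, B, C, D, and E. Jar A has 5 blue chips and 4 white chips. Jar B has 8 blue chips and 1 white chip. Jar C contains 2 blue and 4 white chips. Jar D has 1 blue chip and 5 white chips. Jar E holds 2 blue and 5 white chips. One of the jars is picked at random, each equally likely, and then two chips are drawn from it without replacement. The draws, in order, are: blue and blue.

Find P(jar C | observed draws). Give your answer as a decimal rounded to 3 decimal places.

0.057

For each hypothesis, P(data | H) works out to: P(data | jar A) = (5/9)(4/8) = 0.27778; P(data | jar B) = (8/9)(7/8) = 0.77778; P(data | jar C) = (2/6)(1/5) = 0.066667; P(data | jar D) = (1/6)(0/5) = 0; P(data | jar E) = (2/7)(1/6) = 0.047619.
The prior-weighted likelihoods are 1/5 · 0.27778 = 0.055556, 1/5 · 0.77778 = 0.15556, 1/5 · 0.066667 = 0.013333, 1/5 · 0 = 0, 1/5 · 0.047619 = 0.0095238; these sum to 0.23397.
By Bayes' rule, P(jar C | data) = (0.013333) / (0.23397) = 0.056988.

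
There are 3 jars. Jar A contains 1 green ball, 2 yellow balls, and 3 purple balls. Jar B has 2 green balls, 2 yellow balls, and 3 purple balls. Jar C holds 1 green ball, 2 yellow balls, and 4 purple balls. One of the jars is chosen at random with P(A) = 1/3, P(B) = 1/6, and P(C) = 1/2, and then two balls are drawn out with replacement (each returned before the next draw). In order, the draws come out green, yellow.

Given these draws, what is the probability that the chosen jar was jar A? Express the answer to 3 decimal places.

Under each hypothesis, the probability of the observed sequence is: P(data | jar A) = (1/6)(2/6) = 0.055556; P(data | jar B) = (2/7)(2/7) = 0.081633; P(data | jar C) = (1/7)(2/7) = 0.040816.
The prior-weighted likelihoods are 1/3 · 0.055556 = 0.018519, 1/6 · 0.081633 = 0.013605, 1/2 · 0.040816 = 0.020408; with total 0.052532.
By Bayes' rule, P(jar A | data) = (0.018519) / (0.052532) = 0.35252.

0.353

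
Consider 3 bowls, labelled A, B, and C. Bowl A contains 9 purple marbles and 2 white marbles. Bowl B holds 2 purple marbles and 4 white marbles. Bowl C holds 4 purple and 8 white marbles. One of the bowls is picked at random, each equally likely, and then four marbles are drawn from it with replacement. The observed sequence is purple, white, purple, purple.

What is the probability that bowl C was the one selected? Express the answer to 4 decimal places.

For each hypothesis, P(data | H) works out to: P(data | bowl A) = (9/11)(2/11)(9/11)(9/11) = 0.099583; P(data | bowl B) = (2/6)(4/6)(2/6)(2/6) = 0.024691; P(data | bowl C) = (4/12)(8/12)(4/12)(4/12) = 0.024691.
Weighting by the prior gives 1/3 · 0.099583 = 0.033194, 1/3 · 0.024691 = 0.0082305, 1/3 · 0.024691 = 0.0082305; these sum to 0.049655.
So P(bowl C | data) = (0.0082305) / (0.049655) = 0.16575.

0.1658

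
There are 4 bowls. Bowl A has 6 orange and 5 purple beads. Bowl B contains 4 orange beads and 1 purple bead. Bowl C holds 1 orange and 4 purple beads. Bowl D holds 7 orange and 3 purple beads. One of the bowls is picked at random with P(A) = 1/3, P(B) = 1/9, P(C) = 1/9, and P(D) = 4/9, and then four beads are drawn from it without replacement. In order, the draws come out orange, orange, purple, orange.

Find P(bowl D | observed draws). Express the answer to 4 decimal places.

0.5392

Under each hypothesis, the probability of the observed sequence is: P(data | bowl A) = (6/11)(5/10)(5/9)(4/8) = 5/66; P(data | bowl B) = (4/5)(3/4)(1/3)(2/2) = 1/5; P(data | bowl C) = (1/5)(0/4) = 0; P(data | bowl D) = (7/10)(6/9)(3/8)(5/7) = 1/8.
The prior-weighted likelihoods are 1/3 · 5/66 = 5/198, 1/9 · 1/5 = 1/45, 1/9 · 0 = 0, 4/9 · 1/8 = 1/18; summing to 17/165.
By Bayes' rule, P(bowl D | data) = (1/18) / (17/165) = 55/102.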